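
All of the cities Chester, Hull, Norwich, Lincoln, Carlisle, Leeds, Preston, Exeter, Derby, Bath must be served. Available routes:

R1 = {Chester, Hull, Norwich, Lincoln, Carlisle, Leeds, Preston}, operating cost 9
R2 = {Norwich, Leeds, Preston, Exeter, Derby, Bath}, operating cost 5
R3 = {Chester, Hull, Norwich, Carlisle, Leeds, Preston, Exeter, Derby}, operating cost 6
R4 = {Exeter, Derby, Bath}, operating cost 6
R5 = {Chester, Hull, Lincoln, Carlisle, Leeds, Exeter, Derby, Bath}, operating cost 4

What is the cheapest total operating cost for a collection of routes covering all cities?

R2, R5 cover every city at operating cost 5 + 4 = 9.
Any cover uses at least 2 routes; among all covering selections none totals below 9.

9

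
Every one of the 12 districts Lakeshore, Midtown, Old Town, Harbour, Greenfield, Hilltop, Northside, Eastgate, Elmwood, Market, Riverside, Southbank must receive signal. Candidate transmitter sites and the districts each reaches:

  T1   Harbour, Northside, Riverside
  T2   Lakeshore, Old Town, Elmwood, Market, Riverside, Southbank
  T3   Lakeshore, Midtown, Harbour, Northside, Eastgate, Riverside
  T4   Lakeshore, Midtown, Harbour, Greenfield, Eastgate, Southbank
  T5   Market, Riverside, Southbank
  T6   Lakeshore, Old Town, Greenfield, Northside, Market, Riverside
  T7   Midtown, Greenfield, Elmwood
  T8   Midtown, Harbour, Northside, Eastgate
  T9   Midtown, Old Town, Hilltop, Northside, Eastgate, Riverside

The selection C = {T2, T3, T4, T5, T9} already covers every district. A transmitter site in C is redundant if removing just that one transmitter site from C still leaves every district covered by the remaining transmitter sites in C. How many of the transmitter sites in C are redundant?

Drop T2: Elmwood uncovered — not redundant.
Drop T3: the rest still cover every district — redundant.
Drop T4: Greenfield uncovered — not redundant.
Drop T5: the rest still cover every district — redundant.
Drop T9: Hilltop uncovered — not redundant.
2 redundant: T3, T5.

2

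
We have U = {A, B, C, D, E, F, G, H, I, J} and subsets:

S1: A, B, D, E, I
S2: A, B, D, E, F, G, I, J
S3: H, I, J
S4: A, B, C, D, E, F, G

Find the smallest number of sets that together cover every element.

S3, S4 together cover {A, B, C, D, E, F, G, H, I, J} — every element.
No single set contains all 10 elements, so 2 is optimal.
Greedy (largest uncovered first) would take S2, S3, S4 — 3 sets — but 2 suffice.

2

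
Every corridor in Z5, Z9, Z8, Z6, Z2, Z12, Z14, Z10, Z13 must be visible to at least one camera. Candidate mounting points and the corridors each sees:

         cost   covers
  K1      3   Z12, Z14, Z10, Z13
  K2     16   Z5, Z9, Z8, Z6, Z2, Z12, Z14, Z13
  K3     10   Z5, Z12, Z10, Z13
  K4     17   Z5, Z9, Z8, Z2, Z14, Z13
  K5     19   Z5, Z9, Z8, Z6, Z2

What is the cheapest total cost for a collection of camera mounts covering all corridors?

K1, K2 cover every corridor at cost 3 + 16 = 19.
Any cover uses at least 2 camera mounts; among all covering selections none totals below 19.

19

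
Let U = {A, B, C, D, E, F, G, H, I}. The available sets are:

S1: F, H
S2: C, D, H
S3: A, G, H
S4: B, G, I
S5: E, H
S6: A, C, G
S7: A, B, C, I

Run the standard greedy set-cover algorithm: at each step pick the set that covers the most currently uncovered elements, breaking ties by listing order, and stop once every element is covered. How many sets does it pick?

Pick 1: S7 covers 4 new elements (A, B, C, I).
Pick 2: S1 covers 2 new elements (F, H).
Pick 3: S2 covers 1 new elements (D).
Pick 4: S3 covers 1 new elements (G).
Pick 5: S5 covers 1 new elements (E).
Greedy uses 5 sets.

5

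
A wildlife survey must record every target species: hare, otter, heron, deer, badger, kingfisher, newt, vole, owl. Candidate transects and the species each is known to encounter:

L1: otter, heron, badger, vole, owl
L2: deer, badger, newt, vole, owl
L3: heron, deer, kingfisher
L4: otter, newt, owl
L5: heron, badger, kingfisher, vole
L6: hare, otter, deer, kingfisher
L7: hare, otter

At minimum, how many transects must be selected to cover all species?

L1, L2, L6 together cover {hare, otter, heron, deer, badger, kingfisher, newt, vole, owl} — every species.
No 2 of the 7 transects cover everything (all 21 pairs fall short), so 3 is minimum.

3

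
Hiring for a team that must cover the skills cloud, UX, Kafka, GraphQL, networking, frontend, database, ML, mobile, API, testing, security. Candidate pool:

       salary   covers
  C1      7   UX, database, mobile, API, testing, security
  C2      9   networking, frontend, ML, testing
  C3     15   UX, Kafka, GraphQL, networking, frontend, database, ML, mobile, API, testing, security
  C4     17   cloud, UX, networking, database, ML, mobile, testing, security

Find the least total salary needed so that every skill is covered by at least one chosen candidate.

32

C3, C4 cover every skill at salary 15 + 17 = 32.
Any cover uses at least 2 candidates; among all covering selections none totals below 32.
Greedy by coverage-per-salary would pick C1, C2, C3, C4 for 48 — worse than the optimum 32.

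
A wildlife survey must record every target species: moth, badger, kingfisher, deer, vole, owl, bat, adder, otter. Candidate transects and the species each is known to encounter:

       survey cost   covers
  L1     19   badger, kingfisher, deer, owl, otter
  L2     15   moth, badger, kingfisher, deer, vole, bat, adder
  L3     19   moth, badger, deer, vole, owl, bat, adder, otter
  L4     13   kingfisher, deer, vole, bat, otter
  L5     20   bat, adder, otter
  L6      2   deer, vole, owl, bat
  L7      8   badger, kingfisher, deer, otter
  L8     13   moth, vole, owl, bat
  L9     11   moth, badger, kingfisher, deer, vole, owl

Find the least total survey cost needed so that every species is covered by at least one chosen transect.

25

L2, L6, L7 cover every species at survey cost 15 + 2 + 8 = 25.
Any cover uses at least 2 transects; among all covering selections none totals below 25.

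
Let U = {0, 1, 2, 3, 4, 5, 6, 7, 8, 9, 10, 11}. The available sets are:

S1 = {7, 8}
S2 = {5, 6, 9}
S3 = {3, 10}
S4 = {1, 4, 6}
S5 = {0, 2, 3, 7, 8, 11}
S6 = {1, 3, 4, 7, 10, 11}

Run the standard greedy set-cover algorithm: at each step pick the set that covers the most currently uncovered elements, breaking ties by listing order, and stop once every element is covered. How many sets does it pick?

Pick 1: S5 covers 6 new elements (0, 2, 3, 7, 8, 11).
Pick 2: S2 covers 3 new elements (5, 6, 9).
Pick 3: S6 covers 3 new elements (1, 4, 10).
Greedy uses 3 sets.

3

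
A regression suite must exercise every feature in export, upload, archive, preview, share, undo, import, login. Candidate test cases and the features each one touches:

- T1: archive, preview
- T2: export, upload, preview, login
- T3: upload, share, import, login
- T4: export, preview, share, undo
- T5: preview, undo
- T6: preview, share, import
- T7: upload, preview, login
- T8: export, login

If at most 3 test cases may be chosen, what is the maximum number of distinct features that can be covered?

8

Choosing T1, T3, T4 covers {export, upload, archive, preview, share, undo, import, login} — 8 features.
That is all 8 features.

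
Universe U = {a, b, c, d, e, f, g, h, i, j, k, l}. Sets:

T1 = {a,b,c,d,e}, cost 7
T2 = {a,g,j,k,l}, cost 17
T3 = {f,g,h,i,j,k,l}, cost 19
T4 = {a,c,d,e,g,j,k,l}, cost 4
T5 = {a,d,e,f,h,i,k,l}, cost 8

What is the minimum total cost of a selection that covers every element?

T1, T4, T5 cover every element at cost 7 + 4 + 8 = 19.
Any cover uses at least 2 sets; among all covering selections none totals below 19.

19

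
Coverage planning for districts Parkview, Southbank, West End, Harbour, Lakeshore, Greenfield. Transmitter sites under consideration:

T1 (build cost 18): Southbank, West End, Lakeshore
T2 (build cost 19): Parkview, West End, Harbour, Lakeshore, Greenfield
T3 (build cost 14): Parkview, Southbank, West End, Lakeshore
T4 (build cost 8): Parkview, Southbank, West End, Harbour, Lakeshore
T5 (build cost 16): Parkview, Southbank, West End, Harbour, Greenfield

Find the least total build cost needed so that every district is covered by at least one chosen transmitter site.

T4, T5 cover every district at build cost 8 + 16 = 24.
Any cover uses at least 2 transmitter sites; among all covering selections none totals below 24.

24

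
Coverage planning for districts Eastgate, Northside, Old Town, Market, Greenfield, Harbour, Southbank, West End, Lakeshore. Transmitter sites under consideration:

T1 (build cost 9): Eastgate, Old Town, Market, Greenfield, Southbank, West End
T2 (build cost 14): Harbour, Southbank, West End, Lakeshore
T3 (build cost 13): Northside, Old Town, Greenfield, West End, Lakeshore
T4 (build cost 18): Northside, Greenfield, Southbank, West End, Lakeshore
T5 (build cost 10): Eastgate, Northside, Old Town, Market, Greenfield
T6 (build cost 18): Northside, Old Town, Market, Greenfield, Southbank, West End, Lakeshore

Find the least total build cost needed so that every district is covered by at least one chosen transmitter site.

T2, T5 cover every district at build cost 14 + 10 = 24.
Any cover uses at least 2 transmitter sites; among all covering selections none totals below 24.

24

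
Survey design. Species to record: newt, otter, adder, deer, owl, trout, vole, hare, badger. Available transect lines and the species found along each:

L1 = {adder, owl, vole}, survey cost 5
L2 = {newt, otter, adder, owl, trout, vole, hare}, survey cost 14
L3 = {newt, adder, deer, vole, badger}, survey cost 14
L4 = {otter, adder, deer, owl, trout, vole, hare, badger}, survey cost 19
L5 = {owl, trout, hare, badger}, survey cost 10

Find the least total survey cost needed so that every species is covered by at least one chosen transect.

L2, L3 cover every species at survey cost 14 + 14 = 28.
Any cover uses at least 2 transects; among all covering selections none totals below 28.
Greedy by coverage-per-survey cost would pick L1, L5, L2, L3 for 43 — worse than the optimum 28.

28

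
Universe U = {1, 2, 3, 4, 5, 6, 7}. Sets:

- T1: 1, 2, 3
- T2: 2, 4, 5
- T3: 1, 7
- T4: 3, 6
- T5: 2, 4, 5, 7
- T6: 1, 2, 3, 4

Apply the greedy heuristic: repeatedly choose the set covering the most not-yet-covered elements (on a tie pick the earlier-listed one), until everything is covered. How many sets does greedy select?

3

Pick 1: T5 covers 4 new elements (2, 4, 5, 7).
Pick 2: T1 covers 2 new elements (1, 3).
Pick 3: T4 covers 1 new elements (6).
Greedy uses 3 sets.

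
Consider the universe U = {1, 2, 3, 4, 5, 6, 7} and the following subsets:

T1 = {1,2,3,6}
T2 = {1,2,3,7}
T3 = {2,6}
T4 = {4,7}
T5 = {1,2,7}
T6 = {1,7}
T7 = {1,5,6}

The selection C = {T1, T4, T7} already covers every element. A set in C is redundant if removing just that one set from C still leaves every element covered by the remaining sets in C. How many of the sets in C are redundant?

0

Drop T1: 2, 3 uncovered — not redundant.
Drop T4: 4, 7 uncovered — not redundant.
Drop T7: 5 uncovered — not redundant.
None of the sets in C is redundant.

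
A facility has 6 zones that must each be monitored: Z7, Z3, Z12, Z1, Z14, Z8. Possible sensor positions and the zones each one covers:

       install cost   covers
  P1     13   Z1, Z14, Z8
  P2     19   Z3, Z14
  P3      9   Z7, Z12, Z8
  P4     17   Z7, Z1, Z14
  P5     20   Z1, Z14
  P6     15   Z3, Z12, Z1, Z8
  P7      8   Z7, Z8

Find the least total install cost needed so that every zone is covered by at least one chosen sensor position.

32

P4, P6 cover every zone at install cost 17 + 15 = 32.
Any cover uses at least 2 sensor positions; among all covering selections none totals below 32.
Greedy by coverage-per-install cost would pick P3, P1, P6 for 37 — worse than the optimum 32.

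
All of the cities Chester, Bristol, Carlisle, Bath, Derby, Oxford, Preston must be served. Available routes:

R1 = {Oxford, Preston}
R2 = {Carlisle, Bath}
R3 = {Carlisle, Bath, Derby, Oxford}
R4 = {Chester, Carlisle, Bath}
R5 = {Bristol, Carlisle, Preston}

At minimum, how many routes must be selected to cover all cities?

R3, R4, R5 together cover {Chester, Bristol, Carlisle, Bath, Derby, Oxford, Preston} — every city.
No 2 of the 5 routes cover everything (all 10 pairs fall short), so 3 is minimum.

3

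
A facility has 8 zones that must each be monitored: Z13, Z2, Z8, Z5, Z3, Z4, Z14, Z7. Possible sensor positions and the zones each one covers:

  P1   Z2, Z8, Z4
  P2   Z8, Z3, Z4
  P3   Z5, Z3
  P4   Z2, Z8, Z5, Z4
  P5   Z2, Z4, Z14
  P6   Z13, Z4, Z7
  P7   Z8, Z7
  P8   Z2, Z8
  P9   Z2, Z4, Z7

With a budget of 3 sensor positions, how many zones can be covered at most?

7

Choosing P1, P3, P6 covers {Z13, Z2, Z8, Z5, Z3, Z4, Z7} — 7 zones.
No choice of 3 sensor positions does better; here Z14 is left uncovered.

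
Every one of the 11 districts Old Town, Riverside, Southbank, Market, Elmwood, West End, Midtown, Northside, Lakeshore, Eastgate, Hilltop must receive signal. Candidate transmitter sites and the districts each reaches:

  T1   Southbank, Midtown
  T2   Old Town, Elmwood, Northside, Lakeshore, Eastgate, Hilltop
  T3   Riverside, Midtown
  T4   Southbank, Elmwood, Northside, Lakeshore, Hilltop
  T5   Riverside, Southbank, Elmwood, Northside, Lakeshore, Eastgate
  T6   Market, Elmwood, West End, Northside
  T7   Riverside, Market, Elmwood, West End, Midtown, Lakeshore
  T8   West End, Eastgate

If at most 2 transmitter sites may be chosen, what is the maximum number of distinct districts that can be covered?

Choosing T2, T7 covers {Old Town, Riverside, Market, Elmwood, West End, Midtown, Northside, Lakeshore, Eastgate, Hilltop} — 10 districts.
No choice of 2 transmitter sites does better; here Southbank is left uncovered.

10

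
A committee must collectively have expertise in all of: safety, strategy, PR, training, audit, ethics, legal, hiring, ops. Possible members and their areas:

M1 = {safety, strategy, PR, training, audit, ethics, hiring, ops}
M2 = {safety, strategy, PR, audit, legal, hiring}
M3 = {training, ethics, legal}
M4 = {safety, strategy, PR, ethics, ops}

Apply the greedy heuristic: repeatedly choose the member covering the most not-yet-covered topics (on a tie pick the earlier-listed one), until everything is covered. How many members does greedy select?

2

Pick 1: M1 covers 8 new topics (safety, strategy, PR, training, audit, ethics, hiring, ops).
Pick 2: M2 covers 1 new topics (legal).
Greedy uses 2 members.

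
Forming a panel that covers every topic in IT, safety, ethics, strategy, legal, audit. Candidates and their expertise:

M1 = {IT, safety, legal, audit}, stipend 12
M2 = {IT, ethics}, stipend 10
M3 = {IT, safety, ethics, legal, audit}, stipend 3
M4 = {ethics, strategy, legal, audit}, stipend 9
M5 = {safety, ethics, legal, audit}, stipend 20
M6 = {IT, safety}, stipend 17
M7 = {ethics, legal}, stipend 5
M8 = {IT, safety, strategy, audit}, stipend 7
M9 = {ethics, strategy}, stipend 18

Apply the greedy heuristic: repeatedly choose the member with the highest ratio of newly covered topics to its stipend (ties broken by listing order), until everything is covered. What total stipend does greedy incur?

Pick 1: M3 adds 5 new (IT, safety, ethics, legal, audit) at stipend 3 (ratio 5/3).
Pick 2: M8 adds 1 new (strategy) at stipend 7 (ratio 1/7).
Greedy total stipend: 3 + 7 = 10.

10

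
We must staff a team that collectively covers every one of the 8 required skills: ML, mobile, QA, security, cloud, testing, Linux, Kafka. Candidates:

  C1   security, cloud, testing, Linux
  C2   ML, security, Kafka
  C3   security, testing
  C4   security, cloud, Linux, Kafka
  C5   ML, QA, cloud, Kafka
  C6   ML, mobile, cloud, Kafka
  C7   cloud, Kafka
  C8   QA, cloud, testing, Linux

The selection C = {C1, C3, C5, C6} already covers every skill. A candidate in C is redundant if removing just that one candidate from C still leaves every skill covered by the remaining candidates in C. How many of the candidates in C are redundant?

1

Drop C1: Linux uncovered — not redundant.
Drop C3: the rest still cover every skill — redundant.
Drop C5: QA uncovered — not redundant.
Drop C6: mobile uncovered — not redundant.
1 redundant: C3.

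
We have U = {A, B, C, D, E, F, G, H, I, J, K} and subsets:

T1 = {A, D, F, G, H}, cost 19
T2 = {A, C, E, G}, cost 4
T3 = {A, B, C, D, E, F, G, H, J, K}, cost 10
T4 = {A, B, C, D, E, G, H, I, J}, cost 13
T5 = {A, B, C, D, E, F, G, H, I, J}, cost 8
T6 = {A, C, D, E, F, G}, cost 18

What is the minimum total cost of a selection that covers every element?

18

T3, T5 cover every element at cost 10 + 8 = 18.
Any cover uses at least 2 sets; among all covering selections none totals below 18.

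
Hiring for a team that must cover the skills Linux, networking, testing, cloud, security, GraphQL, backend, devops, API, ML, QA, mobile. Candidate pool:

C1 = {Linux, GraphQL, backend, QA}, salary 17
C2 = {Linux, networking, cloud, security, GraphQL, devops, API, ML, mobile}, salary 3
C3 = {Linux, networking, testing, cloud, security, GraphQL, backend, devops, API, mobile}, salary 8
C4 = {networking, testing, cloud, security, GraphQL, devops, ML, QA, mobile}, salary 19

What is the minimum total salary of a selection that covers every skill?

C3, C4 cover every skill at salary 8 + 19 = 27.
Any cover uses at least 2 candidates; among all covering selections none totals below 27.
Greedy by coverage-per-salary would pick C2, C3, C1 for 28 — worse than the optimum 27.

27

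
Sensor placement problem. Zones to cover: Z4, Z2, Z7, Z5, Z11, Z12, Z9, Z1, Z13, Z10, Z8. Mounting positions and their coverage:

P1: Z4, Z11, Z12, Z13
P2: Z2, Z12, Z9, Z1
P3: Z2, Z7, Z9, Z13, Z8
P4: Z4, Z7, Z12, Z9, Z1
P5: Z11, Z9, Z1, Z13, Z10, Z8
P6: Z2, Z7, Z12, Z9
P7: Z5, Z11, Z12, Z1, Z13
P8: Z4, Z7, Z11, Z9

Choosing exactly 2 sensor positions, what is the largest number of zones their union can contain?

9

Choosing P3, P7 covers {Z2, Z7, Z5, Z11, Z12, Z9, Z1, Z13, Z8} — 9 zones.
No choice of 2 sensor positions does better; here Z4, Z10 are left uncovered.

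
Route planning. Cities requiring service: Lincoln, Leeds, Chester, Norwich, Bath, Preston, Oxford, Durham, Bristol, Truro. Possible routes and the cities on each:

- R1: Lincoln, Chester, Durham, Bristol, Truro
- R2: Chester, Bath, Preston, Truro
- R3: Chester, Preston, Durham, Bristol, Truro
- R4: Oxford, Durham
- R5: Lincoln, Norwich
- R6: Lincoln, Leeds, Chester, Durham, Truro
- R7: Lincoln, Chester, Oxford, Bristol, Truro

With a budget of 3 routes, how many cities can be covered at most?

9

Choosing R2, R6, R7 covers {Lincoln, Leeds, Chester, Bath, Preston, Oxford, Durham, Bristol, Truro} — 9 cities.
No choice of 3 routes does better; here Norwich is left uncovered.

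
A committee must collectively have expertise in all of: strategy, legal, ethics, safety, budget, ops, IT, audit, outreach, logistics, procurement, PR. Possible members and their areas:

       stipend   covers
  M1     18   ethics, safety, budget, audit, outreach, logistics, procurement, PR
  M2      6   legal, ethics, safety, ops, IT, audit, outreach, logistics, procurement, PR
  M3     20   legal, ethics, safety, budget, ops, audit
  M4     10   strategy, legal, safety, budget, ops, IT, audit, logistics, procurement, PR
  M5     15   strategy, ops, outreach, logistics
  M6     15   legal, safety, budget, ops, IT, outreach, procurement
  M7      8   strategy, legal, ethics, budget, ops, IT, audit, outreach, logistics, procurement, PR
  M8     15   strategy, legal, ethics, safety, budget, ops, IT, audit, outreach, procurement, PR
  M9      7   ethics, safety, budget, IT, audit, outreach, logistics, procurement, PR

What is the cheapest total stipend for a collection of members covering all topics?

M2, M7 cover every topic at stipend 6 + 8 = 14.
Any cover uses at least 2 members; among all covering selections none totals below 14.

14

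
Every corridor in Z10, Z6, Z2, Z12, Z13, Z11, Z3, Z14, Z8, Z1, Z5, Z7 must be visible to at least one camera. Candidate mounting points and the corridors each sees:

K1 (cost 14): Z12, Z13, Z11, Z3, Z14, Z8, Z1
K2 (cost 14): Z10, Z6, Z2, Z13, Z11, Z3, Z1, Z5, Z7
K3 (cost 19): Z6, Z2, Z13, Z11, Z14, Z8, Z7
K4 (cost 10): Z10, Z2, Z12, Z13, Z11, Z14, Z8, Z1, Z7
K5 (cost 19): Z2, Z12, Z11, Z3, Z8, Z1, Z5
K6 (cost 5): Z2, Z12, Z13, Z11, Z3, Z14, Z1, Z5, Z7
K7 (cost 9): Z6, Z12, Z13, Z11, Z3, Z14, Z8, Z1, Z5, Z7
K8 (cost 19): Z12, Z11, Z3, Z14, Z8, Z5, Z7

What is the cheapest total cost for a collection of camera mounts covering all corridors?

19

K4, K7 cover every corridor at cost 10 + 9 = 19.
Any cover uses at least 2 camera mounts; among all covering selections none totals below 19.
Greedy by coverage-per-cost would pick K6, K7, K4 for 24 — worse than the optimum 19.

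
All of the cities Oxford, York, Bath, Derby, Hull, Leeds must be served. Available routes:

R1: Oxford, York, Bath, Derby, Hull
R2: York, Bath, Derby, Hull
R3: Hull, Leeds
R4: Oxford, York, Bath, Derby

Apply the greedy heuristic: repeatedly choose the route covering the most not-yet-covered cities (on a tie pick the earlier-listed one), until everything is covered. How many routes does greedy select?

2

Pick 1: R1 covers 5 new cities (Oxford, York, Bath, Derby, Hull).
Pick 2: R3 covers 1 new cities (Leeds).
Greedy uses 2 routes.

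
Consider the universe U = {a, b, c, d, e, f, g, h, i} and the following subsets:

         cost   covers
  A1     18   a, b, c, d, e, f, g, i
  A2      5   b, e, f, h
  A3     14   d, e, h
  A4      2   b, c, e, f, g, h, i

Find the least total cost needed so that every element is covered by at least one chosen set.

20

A1, A4 cover every element at cost 18 + 2 = 20.
Any cover uses at least 2 sets; among all covering selections none totals below 20.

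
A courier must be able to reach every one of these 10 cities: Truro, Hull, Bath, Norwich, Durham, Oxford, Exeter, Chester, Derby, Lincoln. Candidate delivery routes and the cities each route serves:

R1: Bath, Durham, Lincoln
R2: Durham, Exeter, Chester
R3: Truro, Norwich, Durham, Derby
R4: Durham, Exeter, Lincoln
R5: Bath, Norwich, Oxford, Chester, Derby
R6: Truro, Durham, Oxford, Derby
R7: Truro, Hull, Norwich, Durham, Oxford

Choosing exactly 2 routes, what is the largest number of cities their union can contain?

Choosing R4, R5 covers {Bath, Norwich, Durham, Oxford, Exeter, Chester, Derby, Lincoln} — 8 cities.
No choice of 2 routes does better; here Truro, Hull are left uncovered.

8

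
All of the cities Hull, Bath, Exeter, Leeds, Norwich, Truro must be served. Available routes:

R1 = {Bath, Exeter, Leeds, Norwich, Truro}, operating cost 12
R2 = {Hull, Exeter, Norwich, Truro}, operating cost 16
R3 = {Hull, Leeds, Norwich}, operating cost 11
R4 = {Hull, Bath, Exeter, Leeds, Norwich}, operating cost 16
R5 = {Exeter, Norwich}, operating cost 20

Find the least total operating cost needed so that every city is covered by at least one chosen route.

23

R1, R3 cover every city at operating cost 12 + 11 = 23.
Any cover uses at least 2 routes; among all covering selections none totals below 23.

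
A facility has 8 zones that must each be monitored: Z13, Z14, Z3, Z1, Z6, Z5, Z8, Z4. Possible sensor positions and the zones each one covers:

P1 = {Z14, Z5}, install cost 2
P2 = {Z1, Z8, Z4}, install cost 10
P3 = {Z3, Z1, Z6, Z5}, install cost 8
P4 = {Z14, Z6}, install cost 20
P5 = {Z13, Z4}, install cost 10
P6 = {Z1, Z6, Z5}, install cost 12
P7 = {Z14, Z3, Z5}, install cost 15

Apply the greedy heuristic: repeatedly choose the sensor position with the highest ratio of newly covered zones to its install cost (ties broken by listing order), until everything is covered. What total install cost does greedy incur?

Pick 1: P1 adds 2 new (Z14, Z5) at install cost 2 (ratio 2/2).
Pick 2: P3 adds 3 new (Z3, Z1, Z6) at install cost 8 (ratio 3/8).
Pick 3: P2 adds 2 new (Z8, Z4) at install cost 10 (ratio 2/10).
Pick 4: P5 adds 1 new (Z13) at install cost 10 (ratio 1/10).
Greedy total install cost: 2 + 8 + 10 + 10 = 30.

30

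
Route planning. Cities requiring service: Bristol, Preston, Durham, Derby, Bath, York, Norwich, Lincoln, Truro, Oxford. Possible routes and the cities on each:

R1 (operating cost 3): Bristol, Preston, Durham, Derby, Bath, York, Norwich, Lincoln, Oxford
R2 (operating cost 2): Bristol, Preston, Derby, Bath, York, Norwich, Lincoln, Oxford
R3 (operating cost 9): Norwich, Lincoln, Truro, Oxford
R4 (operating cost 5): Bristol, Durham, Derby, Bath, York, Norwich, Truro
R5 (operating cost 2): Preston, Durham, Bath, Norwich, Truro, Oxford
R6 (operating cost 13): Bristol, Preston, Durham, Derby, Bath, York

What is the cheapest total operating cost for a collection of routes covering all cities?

4

R2, R5 cover every city at operating cost 2 + 2 = 4.
Any cover uses at least 2 routes; among all covering selections none totals below 4.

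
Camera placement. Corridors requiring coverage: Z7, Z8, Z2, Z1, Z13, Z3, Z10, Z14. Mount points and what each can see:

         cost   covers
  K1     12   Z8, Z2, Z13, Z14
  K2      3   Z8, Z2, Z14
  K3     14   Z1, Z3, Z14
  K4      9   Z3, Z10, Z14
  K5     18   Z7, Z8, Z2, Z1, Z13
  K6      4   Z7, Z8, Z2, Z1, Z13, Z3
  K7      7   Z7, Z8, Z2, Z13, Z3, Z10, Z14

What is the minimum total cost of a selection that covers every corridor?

11

K6, K7 cover every corridor at cost 4 + 7 = 11.
Any cover uses at least 2 camera mounts; among all covering selections none totals below 11.
Greedy by coverage-per-cost would pick K6, K2, K7 for 14 — worse than the optimum 11.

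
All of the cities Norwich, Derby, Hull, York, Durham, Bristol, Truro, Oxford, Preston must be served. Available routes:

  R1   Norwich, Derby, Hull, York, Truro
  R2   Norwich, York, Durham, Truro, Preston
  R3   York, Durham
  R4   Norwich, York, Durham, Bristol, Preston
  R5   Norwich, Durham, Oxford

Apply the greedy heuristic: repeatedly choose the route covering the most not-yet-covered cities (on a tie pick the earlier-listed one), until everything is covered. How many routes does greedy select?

Pick 1: R1 covers 5 new cities (Norwich, Derby, Hull, York, Truro).
Pick 2: R4 covers 3 new cities (Durham, Bristol, Preston).
Pick 3: R5 covers 1 new cities (Oxford).
Greedy uses 3 routes.

3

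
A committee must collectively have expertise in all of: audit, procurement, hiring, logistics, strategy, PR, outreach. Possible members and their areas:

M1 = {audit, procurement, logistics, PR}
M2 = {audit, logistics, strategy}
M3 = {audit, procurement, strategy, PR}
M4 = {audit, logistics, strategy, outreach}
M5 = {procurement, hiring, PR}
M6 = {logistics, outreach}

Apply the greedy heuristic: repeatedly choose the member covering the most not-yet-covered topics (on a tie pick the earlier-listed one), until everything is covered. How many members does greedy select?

3

Pick 1: M1 covers 4 new topics (audit, procurement, logistics, PR).
Pick 2: M4 covers 2 new topics (strategy, outreach).
Pick 3: M5 covers 1 new topics (hiring).
Greedy uses 3 members. (The true minimum is 2.)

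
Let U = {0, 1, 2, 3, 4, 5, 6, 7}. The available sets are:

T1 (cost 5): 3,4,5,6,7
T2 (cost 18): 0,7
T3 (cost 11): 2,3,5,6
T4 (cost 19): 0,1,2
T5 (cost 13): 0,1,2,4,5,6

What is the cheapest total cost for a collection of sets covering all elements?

18

T1, T5 cover every element at cost 5 + 13 = 18.
Any cover uses at least 2 sets; among all covering selections none totals below 18.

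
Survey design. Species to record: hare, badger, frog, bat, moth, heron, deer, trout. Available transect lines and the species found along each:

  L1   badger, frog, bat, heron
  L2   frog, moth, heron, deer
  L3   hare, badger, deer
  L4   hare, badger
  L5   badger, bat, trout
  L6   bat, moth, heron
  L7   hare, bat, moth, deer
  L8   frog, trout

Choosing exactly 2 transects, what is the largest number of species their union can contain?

7

Choosing L1, L7 covers {hare, badger, frog, bat, moth, heron, deer} — 7 species.
No choice of 2 transects does better; here trout is left uncovered.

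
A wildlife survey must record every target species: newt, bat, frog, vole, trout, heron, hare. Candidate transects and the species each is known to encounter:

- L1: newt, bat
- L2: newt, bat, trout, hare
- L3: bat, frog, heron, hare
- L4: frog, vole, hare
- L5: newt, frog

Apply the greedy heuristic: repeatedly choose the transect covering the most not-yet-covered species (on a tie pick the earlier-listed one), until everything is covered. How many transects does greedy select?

Pick 1: L2 covers 4 new species (newt, bat, trout, hare).
Pick 2: L3 covers 2 new species (frog, heron).
Pick 3: L4 covers 1 new species (vole).
Greedy uses 3 transects.

3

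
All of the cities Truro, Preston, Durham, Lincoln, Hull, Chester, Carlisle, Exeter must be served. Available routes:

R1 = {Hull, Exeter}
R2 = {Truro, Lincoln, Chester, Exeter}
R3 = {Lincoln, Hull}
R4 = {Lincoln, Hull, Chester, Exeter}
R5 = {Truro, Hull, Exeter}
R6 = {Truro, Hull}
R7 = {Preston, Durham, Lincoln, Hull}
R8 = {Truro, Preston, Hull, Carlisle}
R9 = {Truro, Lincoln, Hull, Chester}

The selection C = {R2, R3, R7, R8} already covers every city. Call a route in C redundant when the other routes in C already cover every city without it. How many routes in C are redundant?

Drop R2: Chester, Exeter uncovered — not redundant.
Drop R3: the rest still cover every city — redundant.
Drop R7: Durham uncovered — not redundant.
Drop R8: Carlisle uncovered — not redundant.
1 redundant: R3.

1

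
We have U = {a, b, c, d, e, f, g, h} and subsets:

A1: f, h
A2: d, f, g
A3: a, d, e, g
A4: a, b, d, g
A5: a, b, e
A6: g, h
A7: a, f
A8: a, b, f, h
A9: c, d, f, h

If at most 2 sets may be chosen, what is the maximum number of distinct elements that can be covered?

7

Choosing A3, A8 covers {a, b, d, e, f, g, h} — 7 elements.
No choice of 2 sets does better; here c is left uncovered.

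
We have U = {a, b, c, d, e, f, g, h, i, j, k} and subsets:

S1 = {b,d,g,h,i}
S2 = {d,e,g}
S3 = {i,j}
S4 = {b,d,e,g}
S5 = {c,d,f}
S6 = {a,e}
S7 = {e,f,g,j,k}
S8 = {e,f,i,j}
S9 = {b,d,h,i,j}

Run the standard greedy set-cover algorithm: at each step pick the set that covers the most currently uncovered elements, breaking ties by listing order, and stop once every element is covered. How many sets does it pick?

Pick 1: S1 covers 5 new elements (b, d, g, h, i).
Pick 2: S7 covers 4 new elements (e, f, j, k).
Pick 3: S5 covers 1 new elements (c).
Pick 4: S6 covers 1 new elements (a).
Greedy uses 4 sets.

4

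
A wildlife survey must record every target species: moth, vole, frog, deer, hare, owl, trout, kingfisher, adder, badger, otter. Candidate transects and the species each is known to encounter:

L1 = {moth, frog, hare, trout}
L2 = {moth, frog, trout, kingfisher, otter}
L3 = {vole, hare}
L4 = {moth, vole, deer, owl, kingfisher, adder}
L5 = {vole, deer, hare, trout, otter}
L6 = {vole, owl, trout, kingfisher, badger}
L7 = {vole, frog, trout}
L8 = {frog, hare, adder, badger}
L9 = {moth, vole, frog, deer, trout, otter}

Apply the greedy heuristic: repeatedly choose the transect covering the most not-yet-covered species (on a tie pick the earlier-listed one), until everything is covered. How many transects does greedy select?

4

Pick 1: L4 covers 6 new species (moth, vole, deer, owl, kingfisher, adder).
Pick 2: L1 covers 3 new species (frog, hare, trout).
Pick 3: L2 covers 1 new species (otter).
Pick 4: L6 covers 1 new species (badger).
Greedy uses 4 transects. (The true minimum is 3.)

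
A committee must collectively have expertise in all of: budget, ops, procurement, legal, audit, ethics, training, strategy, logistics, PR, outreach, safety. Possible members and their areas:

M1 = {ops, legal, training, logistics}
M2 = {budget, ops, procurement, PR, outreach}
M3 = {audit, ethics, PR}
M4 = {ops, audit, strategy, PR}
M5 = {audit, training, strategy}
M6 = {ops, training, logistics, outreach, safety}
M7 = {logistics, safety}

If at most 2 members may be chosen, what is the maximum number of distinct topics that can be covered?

Choosing M1, M2 covers {budget, ops, procurement, legal, training, logistics, PR, outreach} — 8 topics.
No choice of 2 members does better; here audit, ethics, strategy, safety are left uncovered.

8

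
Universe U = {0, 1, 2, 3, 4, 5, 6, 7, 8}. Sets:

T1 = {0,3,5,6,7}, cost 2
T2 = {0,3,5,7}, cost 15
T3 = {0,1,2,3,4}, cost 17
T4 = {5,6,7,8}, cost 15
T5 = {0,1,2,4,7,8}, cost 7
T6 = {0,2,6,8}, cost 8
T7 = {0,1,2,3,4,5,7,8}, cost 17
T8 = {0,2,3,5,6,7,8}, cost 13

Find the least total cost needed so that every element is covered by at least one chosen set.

T1, T5 cover every element at cost 2 + 7 = 9.
Any cover uses at least 2 sets; among all covering selections none totals below 9.

9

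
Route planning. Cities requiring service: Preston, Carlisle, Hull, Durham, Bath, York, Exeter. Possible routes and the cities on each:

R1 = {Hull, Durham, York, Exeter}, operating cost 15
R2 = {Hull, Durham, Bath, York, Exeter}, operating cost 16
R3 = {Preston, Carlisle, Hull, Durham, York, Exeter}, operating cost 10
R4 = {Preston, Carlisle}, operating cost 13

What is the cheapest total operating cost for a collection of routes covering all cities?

R2, R3 cover every city at operating cost 16 + 10 = 26.
Any cover uses at least 2 routes; among all covering selections none totals below 26.

26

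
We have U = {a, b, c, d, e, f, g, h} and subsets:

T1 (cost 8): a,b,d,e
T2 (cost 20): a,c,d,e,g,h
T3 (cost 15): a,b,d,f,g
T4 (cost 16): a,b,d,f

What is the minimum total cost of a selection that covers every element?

35

T2, T3 cover every element at cost 20 + 15 = 35.
Any cover uses at least 2 sets; among all covering selections none totals below 35.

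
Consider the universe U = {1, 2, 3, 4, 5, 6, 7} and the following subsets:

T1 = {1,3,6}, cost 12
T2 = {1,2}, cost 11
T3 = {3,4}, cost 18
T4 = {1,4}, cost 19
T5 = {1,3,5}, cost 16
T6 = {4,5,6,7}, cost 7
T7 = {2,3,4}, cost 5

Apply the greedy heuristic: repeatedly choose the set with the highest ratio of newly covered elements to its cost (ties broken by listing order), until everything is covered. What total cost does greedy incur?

23

Pick 1: T7 adds 3 new (2, 3, 4) at cost 5 (ratio 3/5).
Pick 2: T6 adds 3 new (5, 6, 7) at cost 7 (ratio 3/7).
Pick 3: T2 adds 1 new (1) at cost 11 (ratio 1/11).
Greedy total cost: 5 + 7 + 11 = 23.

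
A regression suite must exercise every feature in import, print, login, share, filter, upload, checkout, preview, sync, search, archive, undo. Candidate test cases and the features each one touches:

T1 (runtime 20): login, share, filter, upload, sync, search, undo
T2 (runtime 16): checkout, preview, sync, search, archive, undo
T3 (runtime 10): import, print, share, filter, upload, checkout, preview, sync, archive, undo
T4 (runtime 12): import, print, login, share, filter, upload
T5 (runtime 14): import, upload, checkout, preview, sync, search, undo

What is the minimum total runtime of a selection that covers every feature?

28

T2, T4 cover every feature at runtime 16 + 12 = 28.
Any cover uses at least 2 test cases; among all covering selections none totals below 28.
Greedy by coverage-per-runtime would pick T3, T1 for 30 — worse than the optimum 28.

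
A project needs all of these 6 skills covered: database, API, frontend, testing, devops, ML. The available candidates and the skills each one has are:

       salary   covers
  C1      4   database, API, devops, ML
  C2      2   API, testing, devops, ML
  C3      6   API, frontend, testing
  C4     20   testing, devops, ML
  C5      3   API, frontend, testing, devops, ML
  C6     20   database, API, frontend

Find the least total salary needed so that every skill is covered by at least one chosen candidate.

7

C1, C5 cover every skill at salary 4 + 3 = 7.
Any cover uses at least 2 candidates; among all covering selections none totals below 7.
Greedy by coverage-per-salary would pick C2, C5, C1 for 9 — worse than the optimum 7.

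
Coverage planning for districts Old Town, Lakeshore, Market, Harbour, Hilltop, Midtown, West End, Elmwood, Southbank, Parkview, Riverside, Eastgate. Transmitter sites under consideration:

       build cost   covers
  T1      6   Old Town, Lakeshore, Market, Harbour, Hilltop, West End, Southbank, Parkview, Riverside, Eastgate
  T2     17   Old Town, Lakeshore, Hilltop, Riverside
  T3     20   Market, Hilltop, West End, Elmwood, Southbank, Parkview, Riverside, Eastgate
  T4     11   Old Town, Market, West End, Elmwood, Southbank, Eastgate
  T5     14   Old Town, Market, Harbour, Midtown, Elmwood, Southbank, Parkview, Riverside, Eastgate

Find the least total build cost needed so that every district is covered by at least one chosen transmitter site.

20

T1, T5 cover every district at build cost 6 + 14 = 20.
Any cover uses at least 2 transmitter sites; among all covering selections none totals below 20.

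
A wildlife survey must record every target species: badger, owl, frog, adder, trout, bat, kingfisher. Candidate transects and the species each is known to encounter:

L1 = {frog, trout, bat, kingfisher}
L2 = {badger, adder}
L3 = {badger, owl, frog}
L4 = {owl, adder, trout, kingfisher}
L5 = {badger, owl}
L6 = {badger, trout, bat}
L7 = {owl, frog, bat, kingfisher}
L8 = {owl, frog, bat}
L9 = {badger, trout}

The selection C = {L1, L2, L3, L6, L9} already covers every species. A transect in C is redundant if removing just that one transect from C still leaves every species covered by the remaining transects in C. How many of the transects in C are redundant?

Drop L1: kingfisher uncovered — not redundant.
Drop L2: adder uncovered — not redundant.
Drop L3: owl uncovered — not redundant.
Drop L6: the rest still cover every species — redundant.
Drop L9: the rest still cover every species — redundant.
2 redundant: L6, L9.

2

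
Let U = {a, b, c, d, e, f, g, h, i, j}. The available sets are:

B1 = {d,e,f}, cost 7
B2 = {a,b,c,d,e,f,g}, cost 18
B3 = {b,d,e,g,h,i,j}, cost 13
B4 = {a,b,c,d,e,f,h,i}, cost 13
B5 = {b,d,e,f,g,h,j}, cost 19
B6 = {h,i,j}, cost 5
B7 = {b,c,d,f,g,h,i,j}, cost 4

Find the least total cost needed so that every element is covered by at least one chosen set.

17

B4, B7 cover every element at cost 13 + 4 = 17.
Any cover uses at least 2 sets; among all covering selections none totals below 17.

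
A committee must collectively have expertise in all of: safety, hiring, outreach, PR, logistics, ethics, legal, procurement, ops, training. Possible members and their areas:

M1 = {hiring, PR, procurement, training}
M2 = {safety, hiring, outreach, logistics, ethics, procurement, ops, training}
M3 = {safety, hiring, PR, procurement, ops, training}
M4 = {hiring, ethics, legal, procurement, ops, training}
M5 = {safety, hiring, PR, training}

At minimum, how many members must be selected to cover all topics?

M1, M2, M4 together cover {safety, hiring, outreach, PR, logistics, ethics, legal, procurement, ops, training} — every topic.
No 2 of the 5 members cover everything (all 10 pairs fall short), so 3 is minimum.

3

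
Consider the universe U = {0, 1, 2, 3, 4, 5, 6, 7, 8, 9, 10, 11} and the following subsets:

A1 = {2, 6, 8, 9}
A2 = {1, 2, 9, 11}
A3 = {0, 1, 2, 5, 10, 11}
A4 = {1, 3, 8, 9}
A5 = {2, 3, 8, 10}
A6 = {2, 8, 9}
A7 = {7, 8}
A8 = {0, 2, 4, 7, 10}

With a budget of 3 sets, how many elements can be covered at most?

11

Choosing A1, A3, A8 covers {0, 1, 2, 4, 5, 6, 7, 8, 9, 10, 11} — 11 elements.
No choice of 3 sets does better; here 3 is left uncovered.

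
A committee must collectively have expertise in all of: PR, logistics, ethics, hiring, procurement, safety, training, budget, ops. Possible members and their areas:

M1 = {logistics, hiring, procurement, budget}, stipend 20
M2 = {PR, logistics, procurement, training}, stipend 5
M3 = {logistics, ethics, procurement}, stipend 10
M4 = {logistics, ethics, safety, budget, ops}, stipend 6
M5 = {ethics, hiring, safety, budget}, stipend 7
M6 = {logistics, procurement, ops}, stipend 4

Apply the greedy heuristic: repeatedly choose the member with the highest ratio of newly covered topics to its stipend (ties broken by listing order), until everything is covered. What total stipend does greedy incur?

Pick 1: M4 adds 5 new (logistics, ethics, safety, budget, ops) at stipend 6 (ratio 5/6).
Pick 2: M2 adds 3 new (PR, procurement, training) at stipend 5 (ratio 3/5).
Pick 3: M5 adds 1 new (hiring) at stipend 7 (ratio 1/7).
Greedy total stipend: 6 + 5 + 7 = 18. (The true optimum is 16, so greedy overshoots here.)

18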